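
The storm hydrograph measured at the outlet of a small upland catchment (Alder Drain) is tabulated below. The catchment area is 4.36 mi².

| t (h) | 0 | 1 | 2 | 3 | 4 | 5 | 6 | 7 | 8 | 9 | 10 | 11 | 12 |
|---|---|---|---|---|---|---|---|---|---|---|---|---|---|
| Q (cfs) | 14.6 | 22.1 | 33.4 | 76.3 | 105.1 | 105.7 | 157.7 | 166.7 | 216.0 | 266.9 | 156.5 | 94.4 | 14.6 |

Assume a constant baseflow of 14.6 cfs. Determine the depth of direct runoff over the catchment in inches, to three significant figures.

Direct runoff: 0.0, 7.5, 18.8, 61.7, 90.5, 91.1, 143.1, 152.1, 201.4, 252.3, 141.9, 79.8, 0.0 cfs; ΣQ_DR = 1240 cfs.
V = ΣQ_DR · Δt = 1240 × 3600 s = 4.465 × 10^6 ft³.
Over A = 4.36 mi², depth = V / A = 0.441 in.

d ≈ 0.441 in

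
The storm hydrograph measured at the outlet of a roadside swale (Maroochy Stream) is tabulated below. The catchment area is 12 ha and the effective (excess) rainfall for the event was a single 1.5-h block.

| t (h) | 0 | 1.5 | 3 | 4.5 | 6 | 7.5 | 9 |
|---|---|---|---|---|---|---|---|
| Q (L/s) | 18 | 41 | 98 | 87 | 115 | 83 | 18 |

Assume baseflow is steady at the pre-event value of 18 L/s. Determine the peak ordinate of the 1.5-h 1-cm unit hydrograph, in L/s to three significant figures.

U_p ≈ 64.5 L/s

Direct runoff: 0.0, 23.0, 80.0, 69.0, 97.0, 65.0, 0.0 L/s; ΣQ_DR = 334.0 L/s, peak = 97.0 L/s.
Runoff depth d = ΣQ_DR·Δt / A = 334.0 × 5400 / (12 ha) = 15.03 mm.
The 1-cm UH is the DRH scaled by (10 mm)/d, so U_p = 97.0 × 10/15.03 = 64.5 L/s.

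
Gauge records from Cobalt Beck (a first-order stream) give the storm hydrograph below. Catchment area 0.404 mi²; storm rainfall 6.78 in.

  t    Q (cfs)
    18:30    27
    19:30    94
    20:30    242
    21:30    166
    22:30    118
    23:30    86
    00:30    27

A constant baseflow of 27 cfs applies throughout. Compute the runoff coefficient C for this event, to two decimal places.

ΣQ_DR = 571.0 cfs; V = ΣQ_DR·Δt = 2.056 × 10^6 ft³.
Runoff depth d = V / A = 2.190 in.
C = d / P = 2.190 / 6.78 = 0.32.

C ≈ 0.32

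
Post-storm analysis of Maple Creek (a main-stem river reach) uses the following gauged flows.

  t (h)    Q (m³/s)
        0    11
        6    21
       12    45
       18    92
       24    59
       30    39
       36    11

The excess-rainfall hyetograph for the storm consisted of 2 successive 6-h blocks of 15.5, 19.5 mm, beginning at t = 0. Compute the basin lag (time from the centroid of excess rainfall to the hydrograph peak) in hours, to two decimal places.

Centroid of excess rainfall: t_c = Σ P_i·t̄_i / ΣP_i = 6.3429 h (block centres at 3, 9 h).
Hydrograph peak occurs at t = 18 h, so basin lag t_L = 18 − 6.3429 = 11.66 h.

t_L ≈ 11.66 h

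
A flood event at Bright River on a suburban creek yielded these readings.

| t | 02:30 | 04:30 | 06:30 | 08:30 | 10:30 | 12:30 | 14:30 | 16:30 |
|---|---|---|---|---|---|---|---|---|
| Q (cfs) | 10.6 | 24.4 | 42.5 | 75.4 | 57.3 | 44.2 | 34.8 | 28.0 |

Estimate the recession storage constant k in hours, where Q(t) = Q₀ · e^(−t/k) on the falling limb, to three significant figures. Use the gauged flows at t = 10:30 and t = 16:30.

On the falling limb, Q drops from 57.3 to 28.0 cfs between t = 10:30 and t = 16:30 (Δt = 6 h).
k = −Δt / ln(Q₂/Q₁) = −6 / ln(28.0/57.3) = 8.38 h.

k ≈ 8.38 h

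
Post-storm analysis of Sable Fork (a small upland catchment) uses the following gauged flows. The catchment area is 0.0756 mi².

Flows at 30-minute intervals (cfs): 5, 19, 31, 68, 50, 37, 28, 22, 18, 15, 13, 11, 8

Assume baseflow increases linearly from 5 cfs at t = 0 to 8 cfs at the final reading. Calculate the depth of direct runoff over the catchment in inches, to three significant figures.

d ≈ 2.46 in

Direct runoff: 0.00, 13.75, 25.50, 62.25, 44.00, 30.75, 21.50, 15.25, 11.00, 7.75, 5.50, 3.25, 0.00 cfs; ΣQ_DR = 240.5 cfs.
V = ΣQ_DR · Δt = 240.5 × 1800 s = 4.329 × 10^5 ft³.
Over A = 0.0756 mi², depth = V / A = 2.46 in.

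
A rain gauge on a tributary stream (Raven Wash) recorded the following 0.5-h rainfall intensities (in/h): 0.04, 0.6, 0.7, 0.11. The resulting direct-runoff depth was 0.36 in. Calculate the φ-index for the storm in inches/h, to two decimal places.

Only the 2 blocks with intensity above φ contribute runoff: 0.6, 0.7 in/h.
Σ(I−φ)·Δt = d  ⇒  (0.6+0.7 − 2φ)·0.5 = 0.36
φ = (1.300 − 0.36/0.5) / 2 = 0.29 in/h.

φ ≈ 0.29 in/h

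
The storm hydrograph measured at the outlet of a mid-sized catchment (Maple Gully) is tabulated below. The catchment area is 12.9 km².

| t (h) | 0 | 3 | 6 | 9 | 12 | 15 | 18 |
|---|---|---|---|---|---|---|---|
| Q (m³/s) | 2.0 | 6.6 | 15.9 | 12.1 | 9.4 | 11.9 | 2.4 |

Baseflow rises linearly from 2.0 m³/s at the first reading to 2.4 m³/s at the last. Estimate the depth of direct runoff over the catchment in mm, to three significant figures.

d ≈ 37.6 mm

Direct runoff: 0.00, 4.53, 13.77, 9.90, 7.13, 9.57, 0.00 m³/s; ΣQ_DR = 44.90 m³/s.
V = ΣQ_DR · Δt = 44.90 × 10800 s = 4.849 × 10^5 m³.
Over A = 12.9 km², depth = V / A = 37.6 mm.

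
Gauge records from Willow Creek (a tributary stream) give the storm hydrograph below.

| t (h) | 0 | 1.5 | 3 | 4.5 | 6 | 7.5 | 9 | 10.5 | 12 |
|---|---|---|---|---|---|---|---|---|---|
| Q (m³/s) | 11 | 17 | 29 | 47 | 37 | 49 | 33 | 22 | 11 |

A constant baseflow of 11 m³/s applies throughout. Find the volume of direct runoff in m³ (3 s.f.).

V ≈ 8.48 × 10^5 m³

Direct-runoff ordinates (Q − Q_b): 0.0, 6.0, 18.0, 36.0, 26.0, 38.0, 22.0, 11.0, 0.0 m³/s.
ΣQ_DR = 157.0 m³/s.
With Δt = 1.5 h = 5400 s, V = ΣQ_DR · Δt = 157.0 × 5400 = 8.48 × 10^5 m³.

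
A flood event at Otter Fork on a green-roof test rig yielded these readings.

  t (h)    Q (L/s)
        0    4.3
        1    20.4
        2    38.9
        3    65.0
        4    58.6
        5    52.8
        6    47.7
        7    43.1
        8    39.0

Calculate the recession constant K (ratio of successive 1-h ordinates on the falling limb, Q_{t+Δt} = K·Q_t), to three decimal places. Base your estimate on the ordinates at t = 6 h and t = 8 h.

Using the recession-limb readings at t = 6 h and t = 8 h: Q falls from 47.7 to 39.0 L/s over 2 intervals.
K = (Q₂/Q₁)^(1/2) = (39.0/47.7)^(1/2) = 0.904.

K ≈ 0.904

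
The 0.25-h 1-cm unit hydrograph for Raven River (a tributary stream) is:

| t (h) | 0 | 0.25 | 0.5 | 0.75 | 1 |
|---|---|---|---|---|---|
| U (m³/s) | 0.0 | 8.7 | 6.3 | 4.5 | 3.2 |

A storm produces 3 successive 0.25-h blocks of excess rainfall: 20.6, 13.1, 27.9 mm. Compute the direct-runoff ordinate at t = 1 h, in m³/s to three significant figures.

By discrete convolution, Q_j = Σ (P_i / 10 mm) · U_{j−i}.
At t = 1 h (j=4): Q = (20.6/10)·3.2 + (13.1/10)·4.5 + (27.9/10)·6.3 = 30.1 m³/s.

Q ≈ 30.1 m³/s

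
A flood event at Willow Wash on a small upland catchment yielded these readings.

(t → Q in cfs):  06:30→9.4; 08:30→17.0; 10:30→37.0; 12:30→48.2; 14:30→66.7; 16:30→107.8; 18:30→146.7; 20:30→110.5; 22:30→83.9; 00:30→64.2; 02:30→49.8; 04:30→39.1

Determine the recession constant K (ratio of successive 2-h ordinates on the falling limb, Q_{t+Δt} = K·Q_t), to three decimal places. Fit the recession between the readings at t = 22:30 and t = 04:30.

Using the recession-limb readings at t = 22:30 and t = 04:30: Q falls from 83.9 to 39.1 cfs over 3 intervals.
K = (Q₂/Q₁)^(1/3) = (39.1/83.9)^(1/3) = 0.775.

K ≈ 0.775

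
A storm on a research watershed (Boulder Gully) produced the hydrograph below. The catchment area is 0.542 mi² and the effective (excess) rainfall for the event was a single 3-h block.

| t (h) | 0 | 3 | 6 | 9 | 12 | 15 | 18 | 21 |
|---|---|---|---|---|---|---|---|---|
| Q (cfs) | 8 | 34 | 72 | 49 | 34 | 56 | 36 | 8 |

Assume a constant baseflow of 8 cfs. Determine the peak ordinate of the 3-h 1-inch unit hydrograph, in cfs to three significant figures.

Direct runoff: 0.0, 26.0, 64.0, 41.0, 26.0, 48.0, 28.0, 0.0 cfs; ΣQ_DR = 233.0 cfs, peak = 64.0 cfs.
Runoff depth d = ΣQ_DR·Δt / A = 233.0 × 10800 / (0.542 mi²) = 1.998 in.
The 1-inch UH is the DRH scaled by (1 in)/d, so U_p = 64.0 × 1/1.998 = 32.0 cfs.

U_p ≈ 32.0 cfs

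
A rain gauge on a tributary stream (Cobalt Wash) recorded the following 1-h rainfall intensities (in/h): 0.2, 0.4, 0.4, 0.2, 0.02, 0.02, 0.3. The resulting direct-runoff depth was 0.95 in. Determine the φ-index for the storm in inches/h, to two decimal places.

Only the 5 blocks with intensity above φ contribute runoff: 0.2, 0.4, 0.4, 0.2, 0.3 in/h.
Σ(I−φ)·Δt = d  ⇒  (0.2+0.4+0.4+0.2+0.3 − 5φ)·1 = 0.95
φ = (1.500 − 0.95/1) / 5 = 0.11 in/h.

φ ≈ 0.11 in/h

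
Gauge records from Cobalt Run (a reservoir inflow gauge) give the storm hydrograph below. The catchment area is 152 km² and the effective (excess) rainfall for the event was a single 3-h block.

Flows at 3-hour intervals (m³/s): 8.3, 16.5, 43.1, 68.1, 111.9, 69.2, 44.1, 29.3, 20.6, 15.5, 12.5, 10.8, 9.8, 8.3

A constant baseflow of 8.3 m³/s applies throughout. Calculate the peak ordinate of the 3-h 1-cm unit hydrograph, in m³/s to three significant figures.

U_p ≈ 41.4 m³/s

Direct runoff: 0.0, 8.2, 34.8, 59.8, 103.6, 60.9, 35.8, 21.0, 12.3, 7.2, 4.2, 2.5, 1.5, 0.0 m³/s; ΣQ_DR = 351.8 m³/s, peak = 103.6 m³/s.
Runoff depth d = ΣQ_DR·Δt / A = 351.8 × 10800 / (152 km²) = 25.00 mm.
The 1-cm UH is the DRH scaled by (10 mm)/d, so U_p = 103.6 × 10/25.00 = 41.4 m³/s.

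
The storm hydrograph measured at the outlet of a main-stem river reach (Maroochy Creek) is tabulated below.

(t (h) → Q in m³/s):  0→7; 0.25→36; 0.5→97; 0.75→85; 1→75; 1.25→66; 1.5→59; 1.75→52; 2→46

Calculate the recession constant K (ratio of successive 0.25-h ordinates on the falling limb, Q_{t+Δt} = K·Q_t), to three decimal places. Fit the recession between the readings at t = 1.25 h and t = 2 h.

Using the recession-limb readings at t = 1.25 h and t = 2 h: Q falls from 66 to 46 m³/s over 3 intervals.
K = (Q₂/Q₁)^(1/3) = (46/66)^(1/3) = 0.887.

K ≈ 0.887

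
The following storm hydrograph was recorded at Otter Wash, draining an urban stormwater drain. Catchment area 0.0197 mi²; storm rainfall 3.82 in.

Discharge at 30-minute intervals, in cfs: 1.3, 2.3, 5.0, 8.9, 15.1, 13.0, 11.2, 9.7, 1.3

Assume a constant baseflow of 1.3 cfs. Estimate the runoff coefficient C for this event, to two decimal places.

ΣQ_DR = 56.10 cfs; V = ΣQ_DR·Δt = 1.010 × 10^5 ft³.
Runoff depth d = V / A = 2.206 in.
C = d / P = 2.206 / 3.82 = 0.58.

C ≈ 0.58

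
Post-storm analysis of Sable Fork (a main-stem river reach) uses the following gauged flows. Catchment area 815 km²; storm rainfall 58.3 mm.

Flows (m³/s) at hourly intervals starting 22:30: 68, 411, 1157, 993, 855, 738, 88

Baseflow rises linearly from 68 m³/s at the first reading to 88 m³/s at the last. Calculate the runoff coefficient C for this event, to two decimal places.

ΣQ_DR = 3764 m³/s; V = ΣQ_DR·Δt = 1.355 × 10^7 m³.
Runoff depth d = V / A = 16.63 mm.
C = d / P = 16.63 / 58.3 = 0.29.

C ≈ 0.29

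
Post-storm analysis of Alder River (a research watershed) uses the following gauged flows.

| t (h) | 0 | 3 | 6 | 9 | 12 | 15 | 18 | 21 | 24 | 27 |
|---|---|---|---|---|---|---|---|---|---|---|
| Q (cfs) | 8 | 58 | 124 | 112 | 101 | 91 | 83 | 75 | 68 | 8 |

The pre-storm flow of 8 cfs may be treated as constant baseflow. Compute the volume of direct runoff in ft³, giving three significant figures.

Direct-runoff ordinates (Q − Q_b): 0.0, 50.0, 116.0, 104.0, 93.0, 83.0, 75.0, 67.0, 60.0, 0.0 cfs.
ΣQ_DR = 648.0 cfs.
With Δt = 3 h = 10800 s, V = ΣQ_DR · Δt = 648.0 × 10800 = 7.00 × 10^6 ft³.

V ≈ 7.00 × 10^6 ft³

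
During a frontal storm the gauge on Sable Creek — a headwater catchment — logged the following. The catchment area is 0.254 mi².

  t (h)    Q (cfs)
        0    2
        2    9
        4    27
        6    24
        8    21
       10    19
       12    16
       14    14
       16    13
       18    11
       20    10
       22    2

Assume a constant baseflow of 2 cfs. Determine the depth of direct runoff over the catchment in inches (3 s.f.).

d ≈ 1.76 in

Direct runoff: 0.0, 7.0, 25.0, 22.0, 19.0, 17.0, 14.0, 12.0, 11.0, 9.0, 8.0, 0.0 cfs; ΣQ_DR = 144.0 cfs.
V = ΣQ_DR · Δt = 144.0 × 7200 s = 1.037 × 10^6 ft³.
Over A = 0.254 mi², depth = V / A = 1.76 in.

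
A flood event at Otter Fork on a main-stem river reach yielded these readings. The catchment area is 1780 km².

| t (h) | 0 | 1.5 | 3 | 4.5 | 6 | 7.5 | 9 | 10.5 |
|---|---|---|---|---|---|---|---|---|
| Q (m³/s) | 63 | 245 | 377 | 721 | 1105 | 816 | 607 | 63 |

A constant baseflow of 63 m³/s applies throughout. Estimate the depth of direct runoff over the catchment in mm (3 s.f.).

d ≈ 10.6 mm

Direct runoff: 0.0, 182.0, 314.0, 658.0, 1042.0, 753.0, 544.0, 0.0 m³/s; ΣQ_DR = 3493 m³/s.
V = ΣQ_DR · Δt = 3493 × 5400 s = 1.886 × 10^7 m³.
Over A = 1780 km², depth = V / A = 10.6 mm.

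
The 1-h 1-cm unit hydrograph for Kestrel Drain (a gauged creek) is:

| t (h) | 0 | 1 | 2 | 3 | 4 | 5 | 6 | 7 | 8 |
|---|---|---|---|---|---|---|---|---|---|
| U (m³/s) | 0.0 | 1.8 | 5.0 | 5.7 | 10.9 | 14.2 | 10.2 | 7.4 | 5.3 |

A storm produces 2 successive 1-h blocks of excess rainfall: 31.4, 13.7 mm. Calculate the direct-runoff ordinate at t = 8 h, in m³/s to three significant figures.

By discrete convolution, Q_j = Σ (P_i / 10 mm) · U_{j−i}.
At t = 8 h (j=8): Q = (31.4/10)·5.3 + (13.7/10)·7.4 = 26.8 m³/s.

Q ≈ 26.8 m³/s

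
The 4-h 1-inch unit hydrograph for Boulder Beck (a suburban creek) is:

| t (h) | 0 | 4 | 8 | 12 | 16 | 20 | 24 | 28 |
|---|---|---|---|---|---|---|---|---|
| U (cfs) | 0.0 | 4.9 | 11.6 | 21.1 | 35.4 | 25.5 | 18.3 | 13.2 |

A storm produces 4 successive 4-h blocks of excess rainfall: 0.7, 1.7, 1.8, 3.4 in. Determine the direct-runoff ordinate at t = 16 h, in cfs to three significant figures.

By discrete convolution, Q_j = Σ (P_i / 1 in) · U_{j−i}.
At t = 16 h (j=4): Q = (0.7/1)·35.4 + (1.7/1)·21.1 + (1.8/1)·11.6 + (3.4/1)·4.9 = 98.2 cfs.

Q ≈ 98.2 cfs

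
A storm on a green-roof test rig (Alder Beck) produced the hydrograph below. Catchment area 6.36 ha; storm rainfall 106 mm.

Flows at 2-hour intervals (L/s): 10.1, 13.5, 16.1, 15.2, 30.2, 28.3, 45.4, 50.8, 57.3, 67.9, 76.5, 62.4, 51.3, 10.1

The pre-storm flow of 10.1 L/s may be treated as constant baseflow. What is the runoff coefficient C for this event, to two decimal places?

ΣQ_DR = 393.7 L/s; V = ΣQ_DR·Δt = 2.835 × 10^6 L.
Runoff depth d = V / A = 44.57 mm.
C = d / P = 44.57 / 106 = 0.42.

C ≈ 0.42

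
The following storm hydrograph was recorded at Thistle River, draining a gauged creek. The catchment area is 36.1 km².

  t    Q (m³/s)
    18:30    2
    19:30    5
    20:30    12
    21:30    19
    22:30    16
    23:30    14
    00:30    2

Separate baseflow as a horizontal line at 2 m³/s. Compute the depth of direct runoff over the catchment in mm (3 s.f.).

d ≈ 5.58 mm

Direct runoff: 0.0, 3.0, 10.0, 17.0, 14.0, 12.0, 0.0 m³/s; ΣQ_DR = 56.00 m³/s.
V = ΣQ_DR · Δt = 56.00 × 3600 s = 2.016 × 10^5 m³.
Over A = 36.1 km², depth = V / A = 5.58 mm.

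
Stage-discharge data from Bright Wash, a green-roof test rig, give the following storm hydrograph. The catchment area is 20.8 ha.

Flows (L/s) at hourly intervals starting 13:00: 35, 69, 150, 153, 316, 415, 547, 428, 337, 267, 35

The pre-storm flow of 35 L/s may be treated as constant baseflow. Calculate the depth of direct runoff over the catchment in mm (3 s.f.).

d ≈ 41.0 mm

Direct runoff: 0.0, 34.0, 115.0, 118.0, 281.0, 380.0, 512.0, 393.0, 302.0, 232.0, 0.0 L/s; ΣQ_DR = 2367 L/s.
V = ΣQ_DR · Δt = 2367 × 3600 s = 8.521 × 10^6 L.
Over A = 20.8 ha, depth = V / A = 41.0 mm.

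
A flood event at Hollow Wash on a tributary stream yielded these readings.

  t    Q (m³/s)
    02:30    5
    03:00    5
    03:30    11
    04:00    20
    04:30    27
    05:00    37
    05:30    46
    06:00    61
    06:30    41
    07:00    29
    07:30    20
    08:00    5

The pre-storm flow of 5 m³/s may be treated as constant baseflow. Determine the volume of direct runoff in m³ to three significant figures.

V ≈ 4.45 × 10^5 m³

Direct-runoff ordinates (Q − Q_b): 0.0, 0.0, 6.0, 15.0, 22.0, 32.0, 41.0, 56.0, 36.0, 24.0, 15.0, 0.0 m³/s.
ΣQ_DR = 247.0 m³/s.
With Δt = 0.5 h = 1800 s, V = ΣQ_DR · Δt = 247.0 × 1800 = 4.45 × 10^5 m³.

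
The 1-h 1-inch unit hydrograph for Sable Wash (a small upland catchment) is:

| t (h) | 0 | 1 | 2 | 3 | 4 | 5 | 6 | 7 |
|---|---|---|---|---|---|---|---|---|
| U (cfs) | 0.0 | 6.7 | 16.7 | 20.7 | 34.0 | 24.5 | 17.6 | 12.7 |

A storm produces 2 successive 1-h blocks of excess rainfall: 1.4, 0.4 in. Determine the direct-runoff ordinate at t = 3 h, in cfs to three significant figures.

By discrete convolution, Q_j = Σ (P_i / 1 in) · U_{j−i}.
At t = 3 h (j=3): Q = (1.4/1)·20.7 + (0.4/1)·16.7 = 35.7 cfs.

Q ≈ 35.7 cfs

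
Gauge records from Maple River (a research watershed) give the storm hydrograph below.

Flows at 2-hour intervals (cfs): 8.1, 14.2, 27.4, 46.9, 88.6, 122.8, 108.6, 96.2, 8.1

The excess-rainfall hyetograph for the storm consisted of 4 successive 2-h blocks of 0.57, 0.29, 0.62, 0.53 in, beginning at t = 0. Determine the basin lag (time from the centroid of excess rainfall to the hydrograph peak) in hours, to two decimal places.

Centroid of excess rainfall: t_c = Σ P_i·t̄_i / ΣP_i = 4.1045 h (block centres at 1, 3, 5, 7 h).
Hydrograph peak occurs at t = 10 h, so basin lag t_L = 10 − 4.1045 = 5.90 h.

t_L ≈ 5.90 h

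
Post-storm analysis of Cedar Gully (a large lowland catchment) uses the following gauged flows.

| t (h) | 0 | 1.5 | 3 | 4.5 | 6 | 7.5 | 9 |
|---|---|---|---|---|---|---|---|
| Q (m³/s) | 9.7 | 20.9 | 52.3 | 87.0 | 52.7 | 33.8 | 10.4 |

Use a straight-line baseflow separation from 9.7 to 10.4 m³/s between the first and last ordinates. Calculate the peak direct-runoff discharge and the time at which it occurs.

Subtracting baseflow gives direct-runoff ordinates: 0.00, 11.08, 42.37, 76.95, 42.53, 23.52, 0.00 m³/s.
The maximum is 76.95 m³/s, occurring at the reading for t = 4.5 h.

Q_p = 76.95 m³/s at t = 4.5 h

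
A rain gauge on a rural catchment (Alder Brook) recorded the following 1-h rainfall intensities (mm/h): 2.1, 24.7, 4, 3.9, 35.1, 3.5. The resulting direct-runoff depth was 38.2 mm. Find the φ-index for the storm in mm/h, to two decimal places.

Only the 2 blocks with intensity above φ contribute runoff: 24.7, 35.1 mm/h.
Σ(I−φ)·Δt = d  ⇒  (24.7+35.1 − 2φ)·1 = 38.2
φ = (59.80 − 38.2/1) / 2 = 10.80 mm/h.

φ ≈ 10.80 mm/h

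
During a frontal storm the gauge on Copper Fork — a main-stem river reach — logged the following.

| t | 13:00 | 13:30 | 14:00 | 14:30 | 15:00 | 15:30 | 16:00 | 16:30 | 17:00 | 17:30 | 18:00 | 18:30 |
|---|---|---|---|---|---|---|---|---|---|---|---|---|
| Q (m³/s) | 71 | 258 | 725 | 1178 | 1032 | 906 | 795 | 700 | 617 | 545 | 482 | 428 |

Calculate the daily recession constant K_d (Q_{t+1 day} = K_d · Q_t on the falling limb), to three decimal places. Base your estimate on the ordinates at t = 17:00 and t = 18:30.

Between t = 17:00 and t = 18:30 the flow falls from 617 to 428 m³/s over 3×0.5 h = 1.5 h.
Per-interval ratio K = (428/617)^(1/3) = 0.8852; K_d = K^(24/0.5) = 0.003.

K_d ≈ 0.003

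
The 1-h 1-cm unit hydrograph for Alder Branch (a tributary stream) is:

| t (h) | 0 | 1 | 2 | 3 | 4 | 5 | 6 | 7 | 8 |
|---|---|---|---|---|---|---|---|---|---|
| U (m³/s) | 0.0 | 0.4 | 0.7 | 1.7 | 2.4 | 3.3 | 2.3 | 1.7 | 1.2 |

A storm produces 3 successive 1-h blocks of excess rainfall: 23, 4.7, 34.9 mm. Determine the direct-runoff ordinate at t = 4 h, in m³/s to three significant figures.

Q ≈ 8.76 m³/s

By discrete convolution, Q_j = Σ (P_i / 10 mm) · U_{j−i}.
At t = 4 h (j=4): Q = (23/10)·2.4 + (4.7/10)·1.7 + (34.9/10)·0.7 = 8.76 m³/s.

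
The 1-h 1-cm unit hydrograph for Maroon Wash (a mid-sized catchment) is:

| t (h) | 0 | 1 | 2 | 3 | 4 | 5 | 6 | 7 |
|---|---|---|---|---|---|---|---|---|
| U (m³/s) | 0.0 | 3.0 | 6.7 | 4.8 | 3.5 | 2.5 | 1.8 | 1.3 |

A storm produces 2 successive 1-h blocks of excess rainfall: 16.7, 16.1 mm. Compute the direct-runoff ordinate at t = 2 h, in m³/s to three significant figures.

Q ≈ 16.0 m³/s

By discrete convolution, Q_j = Σ (P_i / 10 mm) · U_{j−i}.
At t = 2 h (j=2): Q = (16.7/10)·6.7 + (16.1/10)·3.0 = 16.0 m³/s.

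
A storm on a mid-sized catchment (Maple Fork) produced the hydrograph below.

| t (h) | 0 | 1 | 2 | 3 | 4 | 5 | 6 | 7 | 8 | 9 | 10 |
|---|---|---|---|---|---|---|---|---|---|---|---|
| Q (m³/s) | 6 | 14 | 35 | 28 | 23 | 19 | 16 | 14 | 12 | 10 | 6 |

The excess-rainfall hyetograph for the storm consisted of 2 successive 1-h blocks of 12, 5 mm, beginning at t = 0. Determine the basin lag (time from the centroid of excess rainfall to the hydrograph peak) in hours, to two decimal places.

t_L ≈ 1.21 h

Centroid of excess rainfall: t_c = Σ P_i·t̄_i / ΣP_i = 0.7941 h (block centres at 0.5, 1.5 h).
Hydrograph peak occurs at t = 2 h, so basin lag t_L = 2 − 0.7941 = 1.21 h.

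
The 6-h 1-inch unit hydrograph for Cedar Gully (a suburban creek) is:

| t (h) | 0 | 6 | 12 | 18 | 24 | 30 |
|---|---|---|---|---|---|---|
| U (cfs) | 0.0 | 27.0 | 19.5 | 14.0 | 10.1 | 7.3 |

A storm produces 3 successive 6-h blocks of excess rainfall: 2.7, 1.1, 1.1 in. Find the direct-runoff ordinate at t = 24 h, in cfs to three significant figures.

Q ≈ 64.1 cfs

By discrete convolution, Q_j = Σ (P_i / 1 in) · U_{j−i}.
At t = 24 h (j=4): Q = (2.7/1)·10.1 + (1.1/1)·14.0 + (1.1/1)·19.5 = 64.1 cfs.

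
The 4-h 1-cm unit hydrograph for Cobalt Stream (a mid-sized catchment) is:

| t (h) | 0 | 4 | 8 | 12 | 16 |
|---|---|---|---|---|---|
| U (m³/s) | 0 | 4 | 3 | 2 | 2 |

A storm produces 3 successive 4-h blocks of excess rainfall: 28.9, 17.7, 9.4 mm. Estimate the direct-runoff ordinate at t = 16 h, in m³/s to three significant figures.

Q ≈ 12.1 m³/s

By discrete convolution, Q_j = Σ (P_i / 10 mm) · U_{j−i}.
At t = 16 h (j=4): Q = (28.9/10)·2 + (17.7/10)·2 + (9.4/10)·3 = 12.1 m³/s.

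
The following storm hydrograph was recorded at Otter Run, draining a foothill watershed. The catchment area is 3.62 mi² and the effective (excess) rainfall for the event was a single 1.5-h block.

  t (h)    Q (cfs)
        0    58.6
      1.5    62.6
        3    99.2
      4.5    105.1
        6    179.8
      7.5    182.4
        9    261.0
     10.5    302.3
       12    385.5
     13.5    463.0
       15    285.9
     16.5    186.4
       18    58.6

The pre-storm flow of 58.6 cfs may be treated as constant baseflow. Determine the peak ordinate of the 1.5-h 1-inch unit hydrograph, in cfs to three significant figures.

Direct runoff: 0.0, 4.0, 40.6, 46.5, 121.2, 123.8, 202.4, 243.7, 326.9, 404.4, 227.3, 127.8, 0.0 cfs; ΣQ_DR = 1869 cfs, peak = 404.4 cfs.
Runoff depth d = ΣQ_DR·Δt / A = 1869 × 5400 / (3.62 mi²) = 1.200 in.
The 1-inch UH is the DRH scaled by (1 in)/d, so U_p = 404.4 × 1/1.200 = 337 cfs.

U_p ≈ 337 cfs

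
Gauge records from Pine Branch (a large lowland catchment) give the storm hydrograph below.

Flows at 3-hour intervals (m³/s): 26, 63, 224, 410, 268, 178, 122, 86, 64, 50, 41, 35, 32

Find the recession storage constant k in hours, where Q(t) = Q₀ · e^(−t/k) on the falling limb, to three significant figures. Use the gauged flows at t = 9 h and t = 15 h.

On the falling limb, Q drops from 410 to 178 m³/s between t = 9 h and t = 15 h (Δt = 6 h).
k = −Δt / ln(Q₂/Q₁) = −6 / ln(178/410) = 7.19 h.

k ≈ 7.19 h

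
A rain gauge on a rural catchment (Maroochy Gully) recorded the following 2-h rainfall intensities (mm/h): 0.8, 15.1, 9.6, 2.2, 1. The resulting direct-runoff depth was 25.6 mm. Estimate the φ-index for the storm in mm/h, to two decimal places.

Only the 2 blocks with intensity above φ contribute runoff: 15.1, 9.6 mm/h.
Σ(I−φ)·Δt = d  ⇒  (15.1+9.6 − 2φ)·2 = 25.6
φ = (24.70 − 25.6/2) / 2 = 5.95 mm/h.

φ ≈ 5.95 mm/h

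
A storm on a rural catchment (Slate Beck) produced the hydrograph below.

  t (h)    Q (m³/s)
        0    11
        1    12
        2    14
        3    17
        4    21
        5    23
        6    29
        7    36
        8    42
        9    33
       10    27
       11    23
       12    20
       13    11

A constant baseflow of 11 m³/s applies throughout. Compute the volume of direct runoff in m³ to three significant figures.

Direct-runoff ordinates (Q − Q_b): 0.0, 1.0, 3.0, 6.0, 10.0, 12.0, 18.0, 25.0, 31.0, 22.0, 16.0, 12.0, 9.0, 0.0 m³/s.
ΣQ_DR = 165.0 m³/s.
With Δt = 1 h = 3600 s, V = ΣQ_DR · Δt = 165.0 × 3600 = 5.94 × 10^5 m³.

V ≈ 5.94 × 10^5 m³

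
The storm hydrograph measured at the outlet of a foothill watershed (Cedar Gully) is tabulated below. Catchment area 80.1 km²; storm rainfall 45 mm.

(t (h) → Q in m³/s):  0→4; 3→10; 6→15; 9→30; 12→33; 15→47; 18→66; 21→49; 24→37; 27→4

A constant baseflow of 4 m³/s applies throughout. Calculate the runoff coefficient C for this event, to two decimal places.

C ≈ 0.76

ΣQ_DR = 255.0 m³/s; V = ΣQ_DR·Δt = 2.754 × 10^6 m³.
Runoff depth d = V / A = 34.38 mm.
C = d / P = 34.38 / 45 = 0.76.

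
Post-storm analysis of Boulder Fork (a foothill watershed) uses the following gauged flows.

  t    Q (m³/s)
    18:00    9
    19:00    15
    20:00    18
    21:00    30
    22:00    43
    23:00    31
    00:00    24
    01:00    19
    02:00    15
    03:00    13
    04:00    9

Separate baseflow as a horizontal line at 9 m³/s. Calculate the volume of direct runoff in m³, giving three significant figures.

Direct-runoff ordinates (Q − Q_b): 0.0, 6.0, 9.0, 21.0, 34.0, 22.0, 15.0, 10.0, 6.0, 4.0, 0.0 m³/s.
ΣQ_DR = 127.0 m³/s.
With Δt = 1 h = 3600 s, V = ΣQ_DR · Δt = 127.0 × 3600 = 4.57 × 10^5 m³.

V ≈ 4.57 × 10^5 m³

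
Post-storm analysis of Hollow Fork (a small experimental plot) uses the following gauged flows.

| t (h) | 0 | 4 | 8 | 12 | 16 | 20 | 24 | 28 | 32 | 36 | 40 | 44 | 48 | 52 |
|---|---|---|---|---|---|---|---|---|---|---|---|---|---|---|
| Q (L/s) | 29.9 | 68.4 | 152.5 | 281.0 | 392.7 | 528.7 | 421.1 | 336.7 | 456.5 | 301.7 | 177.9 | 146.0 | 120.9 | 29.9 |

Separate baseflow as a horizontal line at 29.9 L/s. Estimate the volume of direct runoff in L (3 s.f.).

Direct-runoff ordinates (Q − Q_b): 0.0, 38.5, 122.6, 251.1, 362.8, 498.8, 391.2, 306.8, 426.6, 271.8, 148.0, 116.1, 91.0, 0.0 L/s.
ΣQ_DR = 3025 L/s.
With Δt = 4 h = 14400 s, V = ΣQ_DR · Δt = 3025 × 14400 = 4.36 × 10^7 L.

V ≈ 4.36 × 10^7 L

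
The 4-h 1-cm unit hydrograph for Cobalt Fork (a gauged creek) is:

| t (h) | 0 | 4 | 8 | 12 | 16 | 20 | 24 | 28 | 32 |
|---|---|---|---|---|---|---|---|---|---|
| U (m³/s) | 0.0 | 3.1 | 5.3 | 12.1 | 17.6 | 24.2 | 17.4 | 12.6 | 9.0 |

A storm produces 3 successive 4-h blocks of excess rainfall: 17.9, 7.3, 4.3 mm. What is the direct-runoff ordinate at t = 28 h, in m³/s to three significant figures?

Q ≈ 45.7 m³/s

By discrete convolution, Q_j = Σ (P_i / 10 mm) · U_{j−i}.
At t = 28 h (j=7): Q = (17.9/10)·12.6 + (7.3/10)·17.4 + (4.3/10)·24.2 = 45.7 m³/s.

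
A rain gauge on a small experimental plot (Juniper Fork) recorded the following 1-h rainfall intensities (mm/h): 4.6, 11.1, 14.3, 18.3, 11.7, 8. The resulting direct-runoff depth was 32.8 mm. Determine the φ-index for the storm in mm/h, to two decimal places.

φ ≈ 6.12 mm/h

Only the 5 blocks with intensity above φ contribute runoff: 11.1, 14.3, 18.3, 11.7, 8 mm/h.
Σ(I−φ)·Δt = d  ⇒  (11.1+14.3+18.3+11.7+8 − 5φ)·1 = 32.8
φ = (63.40 − 32.8/1) / 5 = 6.12 mm/h.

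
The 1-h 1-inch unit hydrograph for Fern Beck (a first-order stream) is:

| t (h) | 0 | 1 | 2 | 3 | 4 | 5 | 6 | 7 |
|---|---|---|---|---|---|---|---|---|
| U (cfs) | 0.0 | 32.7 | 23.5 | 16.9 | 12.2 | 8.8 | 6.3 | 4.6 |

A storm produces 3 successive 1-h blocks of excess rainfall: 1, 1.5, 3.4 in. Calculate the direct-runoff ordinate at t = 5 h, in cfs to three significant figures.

Q ≈ 84.6 cfs

By discrete convolution, Q_j = Σ (P_i / 1 in) · U_{j−i}.
At t = 5 h (j=5): Q = (1/1)·8.8 + (1.5/1)·12.2 + (3.4/1)·16.9 = 84.6 cfs.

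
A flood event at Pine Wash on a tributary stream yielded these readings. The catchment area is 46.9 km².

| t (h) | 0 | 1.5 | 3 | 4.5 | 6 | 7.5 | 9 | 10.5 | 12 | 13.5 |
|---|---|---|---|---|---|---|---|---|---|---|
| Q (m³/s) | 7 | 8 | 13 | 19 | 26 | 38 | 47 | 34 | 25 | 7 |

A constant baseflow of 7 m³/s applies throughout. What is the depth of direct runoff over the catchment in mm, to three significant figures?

d ≈ 17.7 mm

Direct runoff: 0.0, 1.0, 6.0, 12.0, 19.0, 31.0, 40.0, 27.0, 18.0, 0.0 m³/s; ΣQ_DR = 154.0 m³/s.
V = ΣQ_DR · Δt = 154.0 × 5400 s = 8.316 × 10^5 m³.
Over A = 46.9 km², depth = V / A = 17.7 mm.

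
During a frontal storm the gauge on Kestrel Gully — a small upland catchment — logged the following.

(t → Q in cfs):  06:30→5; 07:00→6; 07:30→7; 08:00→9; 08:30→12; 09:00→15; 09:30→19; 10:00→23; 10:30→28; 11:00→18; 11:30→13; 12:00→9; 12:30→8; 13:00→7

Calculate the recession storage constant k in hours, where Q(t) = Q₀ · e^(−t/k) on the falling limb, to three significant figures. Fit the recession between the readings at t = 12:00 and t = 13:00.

k ≈ 3.98 h

On the falling limb, Q drops from 9 to 7 cfs between t = 12:00 and t = 13:00 (Δt = 1 h).
k = −Δt / ln(Q₂/Q₁) = −1 / ln(7/9) = 3.98 h.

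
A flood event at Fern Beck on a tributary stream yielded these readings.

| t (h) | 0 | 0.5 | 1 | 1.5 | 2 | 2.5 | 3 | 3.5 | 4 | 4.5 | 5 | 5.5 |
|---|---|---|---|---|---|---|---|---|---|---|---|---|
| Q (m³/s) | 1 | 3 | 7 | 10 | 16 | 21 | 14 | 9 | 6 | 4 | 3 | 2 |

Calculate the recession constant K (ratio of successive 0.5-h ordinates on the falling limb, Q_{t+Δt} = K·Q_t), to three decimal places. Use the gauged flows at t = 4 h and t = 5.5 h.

K ≈ 0.693

Using the recession-limb readings at t = 4 h and t = 5.5 h: Q falls from 6 to 2 m³/s over 3 intervals.
K = (Q₂/Q₁)^(1/3) = (2/6)^(1/3) = 0.693.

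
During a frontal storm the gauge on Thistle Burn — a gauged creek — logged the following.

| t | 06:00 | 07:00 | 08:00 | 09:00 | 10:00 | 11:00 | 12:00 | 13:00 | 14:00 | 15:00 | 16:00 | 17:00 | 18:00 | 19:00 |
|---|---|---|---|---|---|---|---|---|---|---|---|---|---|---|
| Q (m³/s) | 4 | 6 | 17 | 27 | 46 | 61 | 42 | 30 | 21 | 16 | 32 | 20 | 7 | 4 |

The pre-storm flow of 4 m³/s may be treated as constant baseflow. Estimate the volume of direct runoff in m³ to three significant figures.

Direct-runoff ordinates (Q − Q_b): 0.0, 2.0, 13.0, 23.0, 42.0, 57.0, 38.0, 26.0, 17.0, 12.0, 28.0, 16.0, 3.0, 0.0 m³/s.
ΣQ_DR = 277.0 m³/s.
With Δt = 1 h = 3600 s, V = ΣQ_DR · Δt = 277.0 × 3600 = 9.97 × 10^5 m³.

V ≈ 9.97 × 10^5 m³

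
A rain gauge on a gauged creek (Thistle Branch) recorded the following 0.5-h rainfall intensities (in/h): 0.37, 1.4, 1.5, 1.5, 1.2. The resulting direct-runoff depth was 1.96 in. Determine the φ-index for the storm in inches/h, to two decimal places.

φ ≈ 0.42 in/h

Only the 4 blocks with intensity above φ contribute runoff: 1.4, 1.5, 1.5, 1.2 in/h.
Σ(I−φ)·Δt = d  ⇒  (1.4+1.5+1.5+1.2 − 4φ)·0.5 = 1.96
φ = (5.600 − 1.96/0.5) / 4 = 0.42 in/h.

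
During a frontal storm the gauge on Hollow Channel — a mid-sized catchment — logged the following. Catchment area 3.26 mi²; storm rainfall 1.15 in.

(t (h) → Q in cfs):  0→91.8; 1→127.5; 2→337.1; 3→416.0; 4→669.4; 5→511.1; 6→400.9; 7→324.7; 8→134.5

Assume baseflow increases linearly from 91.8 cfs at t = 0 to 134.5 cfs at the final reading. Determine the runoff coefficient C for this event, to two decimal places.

ΣQ_DR = 1995 cfs; V = ΣQ_DR·Δt = 7.181 × 10^6 ft³.
Runoff depth d = V / A = 0.9481 in.
C = d / P = 0.9481 / 1.15 = 0.82.

C ≈ 0.82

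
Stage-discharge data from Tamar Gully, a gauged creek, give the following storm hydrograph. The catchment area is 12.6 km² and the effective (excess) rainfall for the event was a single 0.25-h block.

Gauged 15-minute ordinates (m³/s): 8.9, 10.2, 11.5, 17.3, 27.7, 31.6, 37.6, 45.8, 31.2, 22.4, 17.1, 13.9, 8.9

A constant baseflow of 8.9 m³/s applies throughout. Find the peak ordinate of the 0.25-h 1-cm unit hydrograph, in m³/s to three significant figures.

U_p ≈ 30.7 m³/s

Direct runoff: 0.0, 1.3, 2.6, 8.4, 18.8, 22.7, 28.7, 36.9, 22.3, 13.5, 8.2, 5.0, 0.0 m³/s; ΣQ_DR = 168.4 m³/s, peak = 36.9 m³/s.
Runoff depth d = ΣQ_DR·Δt / A = 168.4 × 900 / (12.6 km²) = 12.03 mm.
The 1-cm UH is the DRH scaled by (10 mm)/d, so U_p = 36.9 × 10/12.03 = 30.7 m³/s.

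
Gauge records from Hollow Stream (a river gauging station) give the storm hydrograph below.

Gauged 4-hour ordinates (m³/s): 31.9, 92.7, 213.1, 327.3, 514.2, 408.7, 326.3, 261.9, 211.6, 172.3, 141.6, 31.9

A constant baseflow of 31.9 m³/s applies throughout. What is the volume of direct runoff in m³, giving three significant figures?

V ≈ 3.39 × 10^7 m³

Direct-runoff ordinates (Q − Q_b): 0.0, 60.8, 181.2, 295.4, 482.3, 376.8, 294.4, 230.0, 179.7, 140.4, 109.7, 0.0 m³/s.
ΣQ_DR = 2351 m³/s.
With Δt = 4 h = 14400 s, V = ΣQ_DR · Δt = 2351 × 14400 = 3.39 × 10^7 m³.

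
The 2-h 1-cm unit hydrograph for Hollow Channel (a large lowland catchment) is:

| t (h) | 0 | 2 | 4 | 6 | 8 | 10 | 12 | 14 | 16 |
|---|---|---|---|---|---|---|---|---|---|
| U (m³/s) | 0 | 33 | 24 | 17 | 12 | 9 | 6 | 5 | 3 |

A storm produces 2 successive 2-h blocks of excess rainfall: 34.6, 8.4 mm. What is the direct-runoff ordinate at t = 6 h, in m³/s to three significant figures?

By discrete convolution, Q_j = Σ (P_i / 10 mm) · U_{j−i}.
At t = 6 h (j=3): Q = (34.6/10)·17 + (8.4/10)·24 = 79.0 m³/s.

Q ≈ 79.0 m³/s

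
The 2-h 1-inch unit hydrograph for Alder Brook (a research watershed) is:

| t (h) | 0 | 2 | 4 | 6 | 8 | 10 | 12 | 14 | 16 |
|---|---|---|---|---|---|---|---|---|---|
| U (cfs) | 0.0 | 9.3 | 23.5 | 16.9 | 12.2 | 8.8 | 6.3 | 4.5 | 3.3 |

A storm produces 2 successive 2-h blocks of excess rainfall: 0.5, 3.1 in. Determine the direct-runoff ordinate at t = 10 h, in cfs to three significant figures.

Q ≈ 42.2 cfs

By discrete convolution, Q_j = Σ (P_i / 1 in) · U_{j−i}.
At t = 10 h (j=5): Q = (0.5/1)·8.8 + (3.1/1)·12.2 = 42.2 cfs.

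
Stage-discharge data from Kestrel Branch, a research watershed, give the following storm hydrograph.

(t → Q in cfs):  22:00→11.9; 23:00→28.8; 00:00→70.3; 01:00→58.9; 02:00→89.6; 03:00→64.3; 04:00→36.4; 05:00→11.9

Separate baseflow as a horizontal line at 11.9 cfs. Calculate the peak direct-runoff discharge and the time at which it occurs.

Subtracting baseflow gives direct-runoff ordinates: 0.0, 16.9, 58.4, 47.0, 77.7, 52.4, 24.5, 0.0 cfs.
The maximum is 77.7 cfs, occurring at the reading for t = 02:00.

Q_p = 77.7 cfs at t = 02:00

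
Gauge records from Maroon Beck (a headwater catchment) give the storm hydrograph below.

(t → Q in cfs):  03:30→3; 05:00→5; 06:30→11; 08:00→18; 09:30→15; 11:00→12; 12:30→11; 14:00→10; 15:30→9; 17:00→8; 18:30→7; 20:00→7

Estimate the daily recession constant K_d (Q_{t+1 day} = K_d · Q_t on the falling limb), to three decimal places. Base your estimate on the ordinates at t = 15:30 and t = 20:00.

K_d ≈ 0.262

Between t = 15:30 and t = 20:00 the flow falls from 9 to 7 cfs over 3×1.5 h = 4.5 h.
Per-interval ratio K = (7/9)^(1/3) = 0.9196; K_d = K^(24/1.5) = 0.262.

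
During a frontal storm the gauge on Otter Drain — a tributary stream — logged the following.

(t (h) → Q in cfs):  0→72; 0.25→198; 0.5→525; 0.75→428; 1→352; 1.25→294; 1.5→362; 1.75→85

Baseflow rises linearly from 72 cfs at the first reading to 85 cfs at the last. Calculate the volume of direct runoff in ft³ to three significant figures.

V ≈ 1.52 × 10^6 ft³

Direct-runoff ordinates (Q − Q_b): 0.00, 124.14, 449.29, 350.43, 272.57, 212.71, 278.86, 0.00 cfs.
ΣQ_DR = 1688 cfs.
With Δt = 0.25 h = 900 s, V = ΣQ_DR · Δt = 1688 × 900 = 1.52 × 10^6 ft³.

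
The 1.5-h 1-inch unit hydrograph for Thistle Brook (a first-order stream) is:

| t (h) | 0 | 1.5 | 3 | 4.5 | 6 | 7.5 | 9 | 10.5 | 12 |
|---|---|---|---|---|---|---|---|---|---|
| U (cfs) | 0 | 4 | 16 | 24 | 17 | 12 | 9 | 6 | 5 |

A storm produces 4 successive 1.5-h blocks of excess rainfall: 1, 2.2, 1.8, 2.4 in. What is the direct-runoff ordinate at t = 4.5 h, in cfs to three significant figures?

By discrete convolution, Q_j = Σ (P_i / 1 in) · U_{j−i}.
At t = 4.5 h (j=3): Q = (1/1)·24 + (2.2/1)·16 + (1.8/1)·4 + (2.4/1)·0 = 66.4 cfs.

Q ≈ 66.4 cfs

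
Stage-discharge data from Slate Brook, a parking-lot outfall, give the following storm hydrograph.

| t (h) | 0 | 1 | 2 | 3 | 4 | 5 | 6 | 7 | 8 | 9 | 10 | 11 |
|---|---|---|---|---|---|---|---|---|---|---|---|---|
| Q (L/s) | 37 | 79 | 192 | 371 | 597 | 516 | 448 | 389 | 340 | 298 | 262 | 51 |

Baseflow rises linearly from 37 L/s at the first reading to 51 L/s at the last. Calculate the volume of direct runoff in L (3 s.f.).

V ≈ 1.10 × 10^7 L

Direct-runoff ordinates (Q − Q_b): 0.00, 40.73, 152.45, 330.18, 554.91, 472.64, 403.36, 343.09, 292.82, 249.55, 212.27, 0.00 L/s.
ΣQ_DR = 3052 L/s.
With Δt = 1 h = 3600 s, V = ΣQ_DR · Δt = 3052 × 3600 = 1.10 × 10^7 L.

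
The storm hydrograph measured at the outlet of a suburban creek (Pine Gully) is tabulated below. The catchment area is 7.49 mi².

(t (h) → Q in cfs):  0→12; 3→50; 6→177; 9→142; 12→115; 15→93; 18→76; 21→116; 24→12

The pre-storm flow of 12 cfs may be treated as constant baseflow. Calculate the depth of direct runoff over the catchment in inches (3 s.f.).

Direct runoff: 0.0, 38.0, 165.0, 130.0, 103.0, 81.0, 64.0, 104.0, 0.0 cfs; ΣQ_DR = 685.0 cfs.
V = ΣQ_DR · Δt = 685.0 × 10800 s = 7.398 × 10^6 ft³.
Over A = 7.49 mi², depth = V / A = 0.425 in.

d ≈ 0.425 in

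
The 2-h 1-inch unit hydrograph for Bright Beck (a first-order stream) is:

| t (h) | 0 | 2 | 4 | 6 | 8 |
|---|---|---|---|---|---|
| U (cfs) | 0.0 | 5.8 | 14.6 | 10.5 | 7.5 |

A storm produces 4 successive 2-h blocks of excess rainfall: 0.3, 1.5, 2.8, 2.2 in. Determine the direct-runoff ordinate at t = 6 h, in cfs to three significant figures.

Q ≈ 41.3 cfs

By discrete convolution, Q_j = Σ (P_i / 1 in) · U_{j−i}.
At t = 6 h (j=3): Q = (0.3/1)·10.5 + (1.5/1)·14.6 + (2.8/1)·5.8 + (2.2/1)·0.0 = 41.3 cfs.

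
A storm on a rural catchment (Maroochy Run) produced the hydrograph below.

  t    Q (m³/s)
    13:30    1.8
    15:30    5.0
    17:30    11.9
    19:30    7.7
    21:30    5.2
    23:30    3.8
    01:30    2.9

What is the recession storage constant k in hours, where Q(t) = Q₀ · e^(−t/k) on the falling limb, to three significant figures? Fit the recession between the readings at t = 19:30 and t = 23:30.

k ≈ 5.66 h

On the falling limb, Q drops from 7.7 to 3.8 m³/s between t = 19:30 and t = 23:30 (Δt = 4 h).
k = −Δt / ln(Q₂/Q₁) = −4 / ln(3.8/7.7) = 5.66 h.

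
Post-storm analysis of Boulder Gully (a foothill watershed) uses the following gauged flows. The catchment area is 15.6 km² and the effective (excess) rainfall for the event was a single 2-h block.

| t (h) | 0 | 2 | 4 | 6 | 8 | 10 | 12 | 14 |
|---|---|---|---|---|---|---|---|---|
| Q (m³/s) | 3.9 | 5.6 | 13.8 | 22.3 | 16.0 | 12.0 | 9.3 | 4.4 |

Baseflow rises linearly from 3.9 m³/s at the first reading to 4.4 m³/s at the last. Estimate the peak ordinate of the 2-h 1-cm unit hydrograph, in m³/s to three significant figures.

Direct runoff: 0.00, 1.63, 9.76, 18.19, 11.81, 7.74, 4.97, 0.00 m³/s; ΣQ_DR = 54.10 m³/s, peak = 18.19 m³/s.
Runoff depth d = ΣQ_DR·Δt / A = 54.10 × 7200 / (15.6 km²) = 24.97 mm.
The 1-cm UH is the DRH scaled by (10 mm)/d, so U_p = 18.19 × 10/24.97 = 7.28 m³/s.

U_p ≈ 7.28 m³/s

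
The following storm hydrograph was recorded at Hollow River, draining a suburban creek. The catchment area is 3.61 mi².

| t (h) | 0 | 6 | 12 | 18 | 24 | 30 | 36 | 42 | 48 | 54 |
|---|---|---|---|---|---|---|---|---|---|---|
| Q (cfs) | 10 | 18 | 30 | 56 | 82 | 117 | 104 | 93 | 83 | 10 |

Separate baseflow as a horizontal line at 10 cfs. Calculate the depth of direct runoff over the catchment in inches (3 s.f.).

Direct runoff: 0.0, 8.0, 20.0, 46.0, 72.0, 107.0, 94.0, 83.0, 73.0, 0.0 cfs; ΣQ_DR = 503.0 cfs.
V = ΣQ_DR · Δt = 503.0 × 21600 s = 1.086 × 10^7 ft³.
Over A = 3.61 mi², depth = V / A = 1.30 in.

d ≈ 1.30 in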